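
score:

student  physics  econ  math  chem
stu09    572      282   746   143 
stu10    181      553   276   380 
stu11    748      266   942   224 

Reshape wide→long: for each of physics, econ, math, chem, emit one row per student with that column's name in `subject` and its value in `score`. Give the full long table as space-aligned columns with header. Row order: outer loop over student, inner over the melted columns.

Each (student, column) pair becomes one row: 3 × 4 = 12 rows.
For example, (stu09, physics) → score=572.

student  subject  score
stu09    physics  572  
stu09    econ     282  
stu09    math     746  
stu09    chem     143  
stu10    physics  181  
stu10    econ     553  
stu10    math     276  
stu10    chem     380  
stu11    physics  748  
stu11    econ     266  
stu11    math     942  
stu11    chem     224  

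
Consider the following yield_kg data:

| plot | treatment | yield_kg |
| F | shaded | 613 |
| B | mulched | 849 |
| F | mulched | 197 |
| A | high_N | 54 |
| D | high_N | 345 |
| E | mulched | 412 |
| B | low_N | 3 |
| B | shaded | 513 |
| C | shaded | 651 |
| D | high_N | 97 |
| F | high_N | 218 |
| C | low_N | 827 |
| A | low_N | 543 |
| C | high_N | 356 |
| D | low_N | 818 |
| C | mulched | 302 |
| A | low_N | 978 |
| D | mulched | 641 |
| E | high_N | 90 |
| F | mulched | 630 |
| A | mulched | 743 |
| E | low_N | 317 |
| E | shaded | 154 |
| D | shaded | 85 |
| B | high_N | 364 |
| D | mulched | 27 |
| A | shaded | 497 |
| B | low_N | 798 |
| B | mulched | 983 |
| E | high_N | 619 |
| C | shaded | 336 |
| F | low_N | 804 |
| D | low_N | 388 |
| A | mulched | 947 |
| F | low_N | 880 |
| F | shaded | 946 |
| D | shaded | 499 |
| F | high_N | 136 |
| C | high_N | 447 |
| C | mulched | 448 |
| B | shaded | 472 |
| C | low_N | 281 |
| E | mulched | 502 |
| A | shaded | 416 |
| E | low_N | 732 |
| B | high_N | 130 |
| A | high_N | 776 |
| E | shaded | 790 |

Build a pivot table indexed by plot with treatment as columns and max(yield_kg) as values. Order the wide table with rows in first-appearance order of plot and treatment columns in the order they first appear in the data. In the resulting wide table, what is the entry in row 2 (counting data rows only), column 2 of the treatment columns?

With rows in first-appearance order of plot, row 2 is plot=B. treatment columns in first-appearance order: shaded, mulched, high_N, low_N; column 2 is mulched.
Long rows with plot=B, treatment=mulched: max(849, 983) = 983.

983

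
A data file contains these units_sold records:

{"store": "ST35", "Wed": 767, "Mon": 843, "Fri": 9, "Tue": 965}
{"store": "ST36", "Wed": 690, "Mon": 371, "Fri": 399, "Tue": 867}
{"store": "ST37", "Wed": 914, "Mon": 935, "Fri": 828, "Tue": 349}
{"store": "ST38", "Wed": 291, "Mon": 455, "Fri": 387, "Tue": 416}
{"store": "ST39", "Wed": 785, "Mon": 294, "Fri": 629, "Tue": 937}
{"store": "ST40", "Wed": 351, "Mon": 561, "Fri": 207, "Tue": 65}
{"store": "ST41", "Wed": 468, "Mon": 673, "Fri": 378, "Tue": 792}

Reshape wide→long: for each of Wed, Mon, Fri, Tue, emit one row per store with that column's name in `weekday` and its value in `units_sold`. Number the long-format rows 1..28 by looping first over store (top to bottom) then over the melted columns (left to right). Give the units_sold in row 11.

828

28 rows total (7 × 4). Row 11: index ⌊(11-1)/4⌋ = 2 into store → ST37; (11-1) mod 4 = 2 into the melted columns → Fri.
So row 11 is (ST37, Fri, 828); units_sold = 828.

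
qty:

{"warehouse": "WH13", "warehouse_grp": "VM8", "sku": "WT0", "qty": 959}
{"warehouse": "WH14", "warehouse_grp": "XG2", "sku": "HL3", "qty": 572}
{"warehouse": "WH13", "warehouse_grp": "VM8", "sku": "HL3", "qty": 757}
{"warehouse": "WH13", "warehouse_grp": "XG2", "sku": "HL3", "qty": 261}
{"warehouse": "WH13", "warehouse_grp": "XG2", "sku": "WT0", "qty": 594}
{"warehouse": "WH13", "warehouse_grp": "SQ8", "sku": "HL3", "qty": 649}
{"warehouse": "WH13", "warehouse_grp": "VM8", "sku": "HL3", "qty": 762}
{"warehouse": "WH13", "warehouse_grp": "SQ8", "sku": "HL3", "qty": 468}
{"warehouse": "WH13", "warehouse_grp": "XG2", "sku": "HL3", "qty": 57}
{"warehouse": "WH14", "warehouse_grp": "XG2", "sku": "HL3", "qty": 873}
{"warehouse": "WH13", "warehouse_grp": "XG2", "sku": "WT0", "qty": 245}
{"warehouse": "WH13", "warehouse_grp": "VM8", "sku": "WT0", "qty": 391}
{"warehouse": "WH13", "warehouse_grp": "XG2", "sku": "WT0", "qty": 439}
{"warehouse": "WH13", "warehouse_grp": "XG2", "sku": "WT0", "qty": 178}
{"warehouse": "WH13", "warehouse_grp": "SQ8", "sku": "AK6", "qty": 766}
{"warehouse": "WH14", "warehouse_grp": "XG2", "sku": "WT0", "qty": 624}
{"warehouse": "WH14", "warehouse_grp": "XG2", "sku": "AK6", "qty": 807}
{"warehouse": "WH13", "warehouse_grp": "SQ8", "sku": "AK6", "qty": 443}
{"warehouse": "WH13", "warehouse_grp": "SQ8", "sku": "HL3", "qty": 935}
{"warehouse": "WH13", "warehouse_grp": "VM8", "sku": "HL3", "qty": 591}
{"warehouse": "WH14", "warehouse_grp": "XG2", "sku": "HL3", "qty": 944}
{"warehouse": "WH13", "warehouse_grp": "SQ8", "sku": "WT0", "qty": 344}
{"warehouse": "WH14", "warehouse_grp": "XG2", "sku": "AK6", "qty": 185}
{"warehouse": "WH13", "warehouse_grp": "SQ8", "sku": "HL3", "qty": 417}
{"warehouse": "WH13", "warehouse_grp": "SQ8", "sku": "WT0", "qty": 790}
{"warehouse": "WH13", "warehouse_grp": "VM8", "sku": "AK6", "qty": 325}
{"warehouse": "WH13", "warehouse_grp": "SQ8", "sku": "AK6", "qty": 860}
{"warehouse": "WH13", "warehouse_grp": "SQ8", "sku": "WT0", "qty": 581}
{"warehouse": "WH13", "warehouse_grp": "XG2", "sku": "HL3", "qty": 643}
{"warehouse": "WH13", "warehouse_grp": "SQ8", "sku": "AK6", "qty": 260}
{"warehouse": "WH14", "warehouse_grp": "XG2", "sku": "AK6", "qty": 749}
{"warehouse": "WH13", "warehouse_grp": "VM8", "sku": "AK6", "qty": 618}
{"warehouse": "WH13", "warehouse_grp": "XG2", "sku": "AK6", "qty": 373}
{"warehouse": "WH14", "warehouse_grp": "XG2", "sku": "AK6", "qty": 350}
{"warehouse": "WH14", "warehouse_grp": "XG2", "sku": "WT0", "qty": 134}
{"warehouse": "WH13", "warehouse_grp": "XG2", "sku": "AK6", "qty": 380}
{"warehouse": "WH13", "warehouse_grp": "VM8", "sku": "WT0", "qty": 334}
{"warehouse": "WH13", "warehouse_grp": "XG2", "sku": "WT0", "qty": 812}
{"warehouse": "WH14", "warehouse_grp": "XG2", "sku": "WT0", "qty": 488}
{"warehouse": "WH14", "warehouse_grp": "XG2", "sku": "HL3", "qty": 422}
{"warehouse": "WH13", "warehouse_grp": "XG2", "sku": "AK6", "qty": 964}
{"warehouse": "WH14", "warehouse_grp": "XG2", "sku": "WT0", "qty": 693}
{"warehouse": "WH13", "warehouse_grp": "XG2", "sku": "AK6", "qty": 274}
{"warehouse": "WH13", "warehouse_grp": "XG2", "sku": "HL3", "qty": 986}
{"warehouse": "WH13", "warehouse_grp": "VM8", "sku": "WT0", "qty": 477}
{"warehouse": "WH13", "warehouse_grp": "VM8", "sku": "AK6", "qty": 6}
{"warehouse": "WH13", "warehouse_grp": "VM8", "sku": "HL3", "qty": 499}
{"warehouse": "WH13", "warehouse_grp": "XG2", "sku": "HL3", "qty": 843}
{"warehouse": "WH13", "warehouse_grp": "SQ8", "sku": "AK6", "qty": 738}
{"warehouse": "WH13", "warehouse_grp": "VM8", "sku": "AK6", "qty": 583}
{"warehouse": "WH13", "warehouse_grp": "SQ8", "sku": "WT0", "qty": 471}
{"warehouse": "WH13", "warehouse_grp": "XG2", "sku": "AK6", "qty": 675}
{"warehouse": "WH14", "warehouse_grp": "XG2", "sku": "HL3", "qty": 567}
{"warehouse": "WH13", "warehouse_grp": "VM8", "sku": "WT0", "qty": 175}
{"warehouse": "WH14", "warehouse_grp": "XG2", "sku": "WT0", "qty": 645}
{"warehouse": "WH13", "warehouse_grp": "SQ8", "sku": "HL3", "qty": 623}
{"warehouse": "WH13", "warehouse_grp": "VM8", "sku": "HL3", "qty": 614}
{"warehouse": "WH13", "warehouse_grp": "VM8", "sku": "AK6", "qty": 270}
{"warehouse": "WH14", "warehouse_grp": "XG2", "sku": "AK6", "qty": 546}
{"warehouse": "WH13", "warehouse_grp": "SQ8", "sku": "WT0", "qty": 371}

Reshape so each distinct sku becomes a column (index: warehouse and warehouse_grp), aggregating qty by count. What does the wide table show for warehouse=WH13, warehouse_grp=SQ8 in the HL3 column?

Rows with warehouse=WH13, warehouse_grp=SQ8 and sku=HL3: qty values are 649, 468, 935, 417, 623.
5 rows match — count = 5.

5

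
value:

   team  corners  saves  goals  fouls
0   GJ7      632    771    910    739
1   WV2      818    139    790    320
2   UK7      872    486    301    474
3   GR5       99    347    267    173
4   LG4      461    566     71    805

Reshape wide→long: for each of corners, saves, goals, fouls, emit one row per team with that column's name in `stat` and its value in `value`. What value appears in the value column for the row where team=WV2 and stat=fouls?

Unpivoting turns each (team, wide-column) pair into one long row.
The wide cell at row WV2, column fouls holds 320, so the long row (WV2, fouls) has value=320.

320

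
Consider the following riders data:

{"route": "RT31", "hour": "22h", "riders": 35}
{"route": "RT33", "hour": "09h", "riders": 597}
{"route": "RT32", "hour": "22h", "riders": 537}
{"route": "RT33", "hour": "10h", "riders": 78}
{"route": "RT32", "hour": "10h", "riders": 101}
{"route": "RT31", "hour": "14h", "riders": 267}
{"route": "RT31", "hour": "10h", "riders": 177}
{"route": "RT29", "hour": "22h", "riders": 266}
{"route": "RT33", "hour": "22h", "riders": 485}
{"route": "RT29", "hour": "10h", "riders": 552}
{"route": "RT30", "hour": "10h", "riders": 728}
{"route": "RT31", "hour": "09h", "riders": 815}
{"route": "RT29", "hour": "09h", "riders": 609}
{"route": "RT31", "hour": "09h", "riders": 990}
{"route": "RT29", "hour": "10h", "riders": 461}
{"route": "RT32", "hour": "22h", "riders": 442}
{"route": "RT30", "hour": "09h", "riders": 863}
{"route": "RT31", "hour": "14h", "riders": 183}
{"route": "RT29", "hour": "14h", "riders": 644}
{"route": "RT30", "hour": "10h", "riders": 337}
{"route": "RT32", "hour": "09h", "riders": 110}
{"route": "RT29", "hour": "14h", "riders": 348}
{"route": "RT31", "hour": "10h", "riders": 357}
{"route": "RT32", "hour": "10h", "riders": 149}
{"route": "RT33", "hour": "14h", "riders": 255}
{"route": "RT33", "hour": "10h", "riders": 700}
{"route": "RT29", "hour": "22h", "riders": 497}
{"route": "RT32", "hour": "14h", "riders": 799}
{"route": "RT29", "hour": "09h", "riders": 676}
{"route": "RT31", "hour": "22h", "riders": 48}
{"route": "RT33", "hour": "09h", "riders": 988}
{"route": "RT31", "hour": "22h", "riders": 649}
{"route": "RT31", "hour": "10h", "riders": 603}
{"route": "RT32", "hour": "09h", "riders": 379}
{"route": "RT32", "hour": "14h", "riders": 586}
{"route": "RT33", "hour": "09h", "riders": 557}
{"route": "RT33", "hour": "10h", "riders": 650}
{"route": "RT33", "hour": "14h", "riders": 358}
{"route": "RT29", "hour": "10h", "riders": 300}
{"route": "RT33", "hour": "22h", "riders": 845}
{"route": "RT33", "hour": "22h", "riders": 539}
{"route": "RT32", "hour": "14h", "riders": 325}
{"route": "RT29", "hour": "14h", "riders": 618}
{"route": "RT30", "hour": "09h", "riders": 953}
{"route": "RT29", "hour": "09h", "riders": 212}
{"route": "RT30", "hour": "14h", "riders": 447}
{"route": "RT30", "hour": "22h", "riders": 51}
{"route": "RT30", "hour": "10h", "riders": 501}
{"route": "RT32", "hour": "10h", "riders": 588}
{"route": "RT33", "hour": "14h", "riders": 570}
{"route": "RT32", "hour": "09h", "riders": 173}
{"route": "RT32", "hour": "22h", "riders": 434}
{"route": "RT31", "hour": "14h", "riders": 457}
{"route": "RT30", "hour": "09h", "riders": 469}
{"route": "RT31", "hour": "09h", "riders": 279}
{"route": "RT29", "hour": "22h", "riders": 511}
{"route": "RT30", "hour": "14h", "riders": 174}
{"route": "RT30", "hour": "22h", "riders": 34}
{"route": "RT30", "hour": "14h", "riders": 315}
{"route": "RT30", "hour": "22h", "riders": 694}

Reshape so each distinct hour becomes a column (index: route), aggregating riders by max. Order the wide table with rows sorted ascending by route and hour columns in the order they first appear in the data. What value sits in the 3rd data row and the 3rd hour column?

603

With rows sorted ascending by route, row 3 is route=RT31. hour columns in first-appearance order: 22h, 09h, 10h, 14h; column 3 is 10h.
Long rows with route=RT31, hour=10h: max(177, 357, 603) = 603.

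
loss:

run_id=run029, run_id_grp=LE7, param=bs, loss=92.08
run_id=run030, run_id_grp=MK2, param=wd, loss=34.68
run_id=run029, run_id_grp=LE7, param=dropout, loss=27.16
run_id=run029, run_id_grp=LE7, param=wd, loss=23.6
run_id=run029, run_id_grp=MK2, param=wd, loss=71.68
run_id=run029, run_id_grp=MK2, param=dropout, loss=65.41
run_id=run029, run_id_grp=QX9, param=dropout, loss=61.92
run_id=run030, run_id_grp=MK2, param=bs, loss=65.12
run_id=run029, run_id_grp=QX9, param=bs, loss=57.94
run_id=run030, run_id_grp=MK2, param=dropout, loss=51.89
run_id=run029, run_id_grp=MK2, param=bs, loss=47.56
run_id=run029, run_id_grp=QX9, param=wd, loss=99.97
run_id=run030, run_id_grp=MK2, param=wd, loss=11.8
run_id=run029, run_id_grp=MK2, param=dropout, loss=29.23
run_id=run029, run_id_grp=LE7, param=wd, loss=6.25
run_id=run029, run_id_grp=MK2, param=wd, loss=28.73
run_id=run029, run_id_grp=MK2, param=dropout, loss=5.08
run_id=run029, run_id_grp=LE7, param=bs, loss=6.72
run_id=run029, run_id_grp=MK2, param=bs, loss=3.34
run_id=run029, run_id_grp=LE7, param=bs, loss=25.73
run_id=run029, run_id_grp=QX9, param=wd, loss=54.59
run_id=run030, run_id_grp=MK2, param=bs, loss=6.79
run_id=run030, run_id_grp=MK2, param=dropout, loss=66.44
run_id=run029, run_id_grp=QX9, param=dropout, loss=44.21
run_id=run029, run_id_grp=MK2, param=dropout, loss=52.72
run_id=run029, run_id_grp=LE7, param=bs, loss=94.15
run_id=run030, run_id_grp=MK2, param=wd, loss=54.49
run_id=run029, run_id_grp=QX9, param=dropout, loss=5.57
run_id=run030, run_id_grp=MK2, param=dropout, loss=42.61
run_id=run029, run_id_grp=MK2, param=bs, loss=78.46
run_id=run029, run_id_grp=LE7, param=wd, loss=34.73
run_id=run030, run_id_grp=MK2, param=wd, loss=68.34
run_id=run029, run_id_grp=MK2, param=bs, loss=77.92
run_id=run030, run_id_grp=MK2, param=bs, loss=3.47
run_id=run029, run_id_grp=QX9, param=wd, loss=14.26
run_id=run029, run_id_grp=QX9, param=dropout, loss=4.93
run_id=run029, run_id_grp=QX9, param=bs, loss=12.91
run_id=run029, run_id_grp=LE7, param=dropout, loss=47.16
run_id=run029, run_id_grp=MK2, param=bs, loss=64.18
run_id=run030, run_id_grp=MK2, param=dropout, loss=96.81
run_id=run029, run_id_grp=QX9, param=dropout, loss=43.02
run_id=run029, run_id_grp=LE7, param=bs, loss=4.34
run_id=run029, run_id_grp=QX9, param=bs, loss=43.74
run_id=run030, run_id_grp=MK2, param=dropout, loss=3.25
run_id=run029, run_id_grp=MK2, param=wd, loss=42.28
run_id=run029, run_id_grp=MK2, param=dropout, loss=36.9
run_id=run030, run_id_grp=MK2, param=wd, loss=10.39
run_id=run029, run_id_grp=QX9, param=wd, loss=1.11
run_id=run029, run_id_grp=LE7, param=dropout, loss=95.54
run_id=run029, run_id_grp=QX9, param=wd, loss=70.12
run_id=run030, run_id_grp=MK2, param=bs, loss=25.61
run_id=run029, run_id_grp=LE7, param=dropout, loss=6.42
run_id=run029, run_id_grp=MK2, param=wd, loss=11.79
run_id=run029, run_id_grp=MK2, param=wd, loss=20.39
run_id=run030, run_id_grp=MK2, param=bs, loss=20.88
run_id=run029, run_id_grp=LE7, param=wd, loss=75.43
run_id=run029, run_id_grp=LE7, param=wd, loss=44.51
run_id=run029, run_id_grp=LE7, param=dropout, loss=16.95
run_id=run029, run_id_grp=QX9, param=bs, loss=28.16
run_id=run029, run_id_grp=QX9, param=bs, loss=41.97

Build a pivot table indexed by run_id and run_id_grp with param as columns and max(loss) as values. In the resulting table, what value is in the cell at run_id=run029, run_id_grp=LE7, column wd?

75.43

Rows with run_id=run029, run_id_grp=LE7 and param=wd: loss values are 23.6, 6.25, 34.73, 75.43, 44.51.
max(23.6, 6.25, 34.73, 75.43, 44.51) = 75.43.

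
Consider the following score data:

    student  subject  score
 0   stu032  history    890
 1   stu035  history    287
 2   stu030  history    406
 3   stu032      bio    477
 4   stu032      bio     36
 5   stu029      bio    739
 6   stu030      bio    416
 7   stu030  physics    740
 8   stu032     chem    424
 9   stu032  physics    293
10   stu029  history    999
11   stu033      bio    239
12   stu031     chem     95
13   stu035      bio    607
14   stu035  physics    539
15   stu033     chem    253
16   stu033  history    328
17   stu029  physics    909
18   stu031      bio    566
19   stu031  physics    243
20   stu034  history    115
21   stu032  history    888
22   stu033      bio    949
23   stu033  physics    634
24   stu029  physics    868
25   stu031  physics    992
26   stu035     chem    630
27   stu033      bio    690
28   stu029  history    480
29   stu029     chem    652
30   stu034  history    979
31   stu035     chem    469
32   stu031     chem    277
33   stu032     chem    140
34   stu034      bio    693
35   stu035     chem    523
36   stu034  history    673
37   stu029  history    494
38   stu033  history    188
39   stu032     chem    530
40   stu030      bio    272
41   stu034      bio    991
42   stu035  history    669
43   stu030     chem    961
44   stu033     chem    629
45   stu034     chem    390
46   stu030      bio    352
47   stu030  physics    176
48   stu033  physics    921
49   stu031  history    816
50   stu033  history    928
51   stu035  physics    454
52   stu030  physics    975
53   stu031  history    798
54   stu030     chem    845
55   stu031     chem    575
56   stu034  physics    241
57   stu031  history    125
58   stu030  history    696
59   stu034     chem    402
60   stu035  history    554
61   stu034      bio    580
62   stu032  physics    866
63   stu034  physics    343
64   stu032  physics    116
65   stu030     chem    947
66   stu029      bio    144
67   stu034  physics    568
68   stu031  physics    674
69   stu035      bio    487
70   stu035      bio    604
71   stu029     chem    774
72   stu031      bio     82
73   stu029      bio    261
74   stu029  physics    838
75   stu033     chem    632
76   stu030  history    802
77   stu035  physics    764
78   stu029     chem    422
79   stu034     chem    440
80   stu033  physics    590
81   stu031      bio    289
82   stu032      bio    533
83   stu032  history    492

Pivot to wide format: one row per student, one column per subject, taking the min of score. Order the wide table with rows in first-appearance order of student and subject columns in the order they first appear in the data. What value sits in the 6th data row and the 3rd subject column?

With rows in first-appearance order of student, row 6 is student=stu031. subject columns in first-appearance order: history, bio, physics, chem; column 3 is physics.
Long rows with student=stu031, subject=physics: min(243, 992, 674) = 243.

243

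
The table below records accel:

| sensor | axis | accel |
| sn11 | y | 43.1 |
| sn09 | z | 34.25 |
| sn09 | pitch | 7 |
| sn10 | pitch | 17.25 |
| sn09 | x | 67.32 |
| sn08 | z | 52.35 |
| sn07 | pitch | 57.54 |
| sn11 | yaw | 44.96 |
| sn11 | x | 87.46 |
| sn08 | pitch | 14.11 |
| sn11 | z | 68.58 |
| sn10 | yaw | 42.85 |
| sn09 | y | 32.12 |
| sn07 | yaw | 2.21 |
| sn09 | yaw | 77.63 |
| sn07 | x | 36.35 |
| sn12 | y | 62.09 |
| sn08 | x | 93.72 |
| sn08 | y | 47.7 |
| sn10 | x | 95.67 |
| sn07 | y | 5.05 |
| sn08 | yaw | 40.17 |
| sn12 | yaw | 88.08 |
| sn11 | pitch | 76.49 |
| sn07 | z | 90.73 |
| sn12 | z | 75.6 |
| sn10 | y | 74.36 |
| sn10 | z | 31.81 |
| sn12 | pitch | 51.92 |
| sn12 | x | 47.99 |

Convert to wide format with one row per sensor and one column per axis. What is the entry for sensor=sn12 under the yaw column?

Wide layout: rows indexed by sensor, columns are the 5 distinct axis values (y, z, pitch, x, yaw).
Cell (sensor=sn12, axis=yaw) draws from the long row where sensor=sn12 and axis=yaw, which has accel=88.08.

88.08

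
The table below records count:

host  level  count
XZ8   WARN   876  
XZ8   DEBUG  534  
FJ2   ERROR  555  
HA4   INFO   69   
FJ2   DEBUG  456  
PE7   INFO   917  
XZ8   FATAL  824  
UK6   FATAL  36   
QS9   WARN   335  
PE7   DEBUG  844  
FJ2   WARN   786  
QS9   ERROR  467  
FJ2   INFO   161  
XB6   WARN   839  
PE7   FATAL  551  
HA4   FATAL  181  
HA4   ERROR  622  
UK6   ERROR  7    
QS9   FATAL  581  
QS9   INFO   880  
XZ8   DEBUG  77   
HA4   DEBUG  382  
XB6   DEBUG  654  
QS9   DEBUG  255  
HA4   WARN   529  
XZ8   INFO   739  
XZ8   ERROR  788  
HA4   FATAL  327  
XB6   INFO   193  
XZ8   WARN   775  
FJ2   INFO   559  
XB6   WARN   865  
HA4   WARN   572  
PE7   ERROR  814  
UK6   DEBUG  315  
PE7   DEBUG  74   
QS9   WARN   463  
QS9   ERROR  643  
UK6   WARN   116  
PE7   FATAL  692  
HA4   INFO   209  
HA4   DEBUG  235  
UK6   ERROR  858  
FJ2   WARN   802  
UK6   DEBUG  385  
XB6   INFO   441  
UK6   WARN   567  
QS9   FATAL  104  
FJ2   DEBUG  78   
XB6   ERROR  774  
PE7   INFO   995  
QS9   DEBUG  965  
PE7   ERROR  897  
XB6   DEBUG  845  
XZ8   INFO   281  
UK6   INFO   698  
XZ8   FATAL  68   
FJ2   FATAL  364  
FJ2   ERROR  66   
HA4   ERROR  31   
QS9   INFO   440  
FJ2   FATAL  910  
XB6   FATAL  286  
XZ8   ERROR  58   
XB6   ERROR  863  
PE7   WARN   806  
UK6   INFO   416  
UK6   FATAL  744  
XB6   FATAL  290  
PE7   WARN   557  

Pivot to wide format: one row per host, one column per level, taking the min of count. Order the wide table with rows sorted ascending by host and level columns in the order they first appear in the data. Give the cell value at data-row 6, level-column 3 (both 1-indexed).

774

With rows sorted ascending by host, row 6 is host=XB6. level columns in first-appearance order: WARN, DEBUG, ERROR, INFO, FATAL; column 3 is ERROR.
Long rows with host=XB6, level=ERROR: min(774, 863) = 774.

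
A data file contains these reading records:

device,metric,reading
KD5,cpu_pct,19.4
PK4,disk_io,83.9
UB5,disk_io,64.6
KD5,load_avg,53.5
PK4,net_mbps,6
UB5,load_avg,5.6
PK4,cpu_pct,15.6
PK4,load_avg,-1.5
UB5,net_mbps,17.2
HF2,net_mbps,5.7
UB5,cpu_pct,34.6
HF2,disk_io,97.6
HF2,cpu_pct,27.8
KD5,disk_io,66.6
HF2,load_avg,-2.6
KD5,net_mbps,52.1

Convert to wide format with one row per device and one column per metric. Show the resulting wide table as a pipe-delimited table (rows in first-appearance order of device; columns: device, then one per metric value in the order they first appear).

Columns: device plus the 4 distinct metric values (cpu_pct, disk_io, load_avg, net_mbps).
For example, row KD5 column cpu_pct takes reading=19.4 from the long row (KD5, cpu_pct).

| device | cpu_pct | disk_io | load_avg | net_mbps |
| KD5 | 19.4 | 66.6 | 53.5 | 52.1 |
| PK4 | 15.6 | 83.9 | -1.5 | 6 |
| UB5 | 34.6 | 64.6 | 5.6 | 17.2 |
| HF2 | 27.8 | 97.6 | -2.6 | 5.7 |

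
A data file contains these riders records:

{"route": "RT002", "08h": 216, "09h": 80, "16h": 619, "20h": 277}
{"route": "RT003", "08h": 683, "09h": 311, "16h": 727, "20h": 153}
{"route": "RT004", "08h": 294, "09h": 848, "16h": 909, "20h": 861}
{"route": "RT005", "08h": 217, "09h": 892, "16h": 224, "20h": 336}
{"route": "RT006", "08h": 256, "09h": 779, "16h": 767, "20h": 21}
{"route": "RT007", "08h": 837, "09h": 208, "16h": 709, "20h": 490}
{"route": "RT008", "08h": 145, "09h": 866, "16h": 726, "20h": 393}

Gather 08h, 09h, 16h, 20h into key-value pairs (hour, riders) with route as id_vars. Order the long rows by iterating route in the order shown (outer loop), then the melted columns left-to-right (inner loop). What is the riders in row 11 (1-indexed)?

909

28 rows total (7 × 4). Row 11: index ⌊(11-1)/4⌋ = 2 into route → RT004; (11-1) mod 4 = 2 into the melted columns → 16h.
So row 11 is (RT004, 16h, 909); riders = 909.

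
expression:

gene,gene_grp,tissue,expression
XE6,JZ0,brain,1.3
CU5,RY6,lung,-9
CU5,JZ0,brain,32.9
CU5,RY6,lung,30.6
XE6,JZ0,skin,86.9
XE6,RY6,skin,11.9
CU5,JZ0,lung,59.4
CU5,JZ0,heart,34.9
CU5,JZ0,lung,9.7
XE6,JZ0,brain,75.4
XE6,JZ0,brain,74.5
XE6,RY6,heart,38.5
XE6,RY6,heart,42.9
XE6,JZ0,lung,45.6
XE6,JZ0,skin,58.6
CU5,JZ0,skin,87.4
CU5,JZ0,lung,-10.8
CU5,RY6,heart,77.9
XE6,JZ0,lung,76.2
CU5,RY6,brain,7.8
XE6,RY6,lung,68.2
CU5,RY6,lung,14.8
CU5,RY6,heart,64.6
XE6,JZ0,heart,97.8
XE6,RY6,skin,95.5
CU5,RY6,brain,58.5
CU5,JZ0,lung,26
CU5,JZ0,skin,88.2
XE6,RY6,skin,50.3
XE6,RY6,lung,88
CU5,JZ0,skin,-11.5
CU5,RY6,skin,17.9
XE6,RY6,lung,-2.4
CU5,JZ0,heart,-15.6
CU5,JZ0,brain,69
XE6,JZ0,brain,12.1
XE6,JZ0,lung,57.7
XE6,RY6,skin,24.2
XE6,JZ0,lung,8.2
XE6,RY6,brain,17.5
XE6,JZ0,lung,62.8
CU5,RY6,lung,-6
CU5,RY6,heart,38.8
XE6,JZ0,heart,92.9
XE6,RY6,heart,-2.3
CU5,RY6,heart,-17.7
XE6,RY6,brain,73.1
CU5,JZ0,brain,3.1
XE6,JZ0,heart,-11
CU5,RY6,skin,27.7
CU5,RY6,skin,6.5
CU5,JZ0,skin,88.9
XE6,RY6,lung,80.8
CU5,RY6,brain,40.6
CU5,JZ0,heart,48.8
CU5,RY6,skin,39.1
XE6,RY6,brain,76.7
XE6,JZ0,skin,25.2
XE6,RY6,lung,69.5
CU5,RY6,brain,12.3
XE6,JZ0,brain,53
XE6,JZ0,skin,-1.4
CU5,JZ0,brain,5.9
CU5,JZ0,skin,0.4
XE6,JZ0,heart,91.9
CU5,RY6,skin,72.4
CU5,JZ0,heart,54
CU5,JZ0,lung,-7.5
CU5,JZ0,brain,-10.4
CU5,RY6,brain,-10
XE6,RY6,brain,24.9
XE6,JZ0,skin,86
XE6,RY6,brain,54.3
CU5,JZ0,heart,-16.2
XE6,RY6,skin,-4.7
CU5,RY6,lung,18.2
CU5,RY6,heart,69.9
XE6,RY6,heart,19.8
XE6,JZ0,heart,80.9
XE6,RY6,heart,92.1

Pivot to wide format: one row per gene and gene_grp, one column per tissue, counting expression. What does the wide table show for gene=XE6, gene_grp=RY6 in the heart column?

Rows with gene=XE6, gene_grp=RY6 and tissue=heart: expression values are 38.5, 42.9, -2.3, 19.8, 92.1.
5 rows match — count = 5.

5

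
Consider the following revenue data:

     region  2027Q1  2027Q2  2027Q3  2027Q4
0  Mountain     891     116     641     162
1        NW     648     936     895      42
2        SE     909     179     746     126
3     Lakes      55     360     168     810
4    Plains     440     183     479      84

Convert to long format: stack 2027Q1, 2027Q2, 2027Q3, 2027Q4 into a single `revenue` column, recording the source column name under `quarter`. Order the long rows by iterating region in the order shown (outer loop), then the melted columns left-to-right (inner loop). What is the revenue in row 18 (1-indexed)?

20 rows total (5 × 4). Row 18: index ⌊(18-1)/4⌋ = 4 into region → Plains; (18-1) mod 4 = 1 into the melted columns → 2027Q2.
So row 18 is (Plains, 2027Q2, 183); revenue = 183.

183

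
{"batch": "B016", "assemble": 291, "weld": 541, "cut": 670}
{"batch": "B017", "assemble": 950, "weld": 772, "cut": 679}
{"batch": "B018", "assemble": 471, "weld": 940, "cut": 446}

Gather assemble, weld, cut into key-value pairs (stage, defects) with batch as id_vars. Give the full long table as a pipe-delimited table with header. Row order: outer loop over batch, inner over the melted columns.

Each (batch, column) pair becomes one row: 3 × 3 = 9 rows.
For example, (B016, assemble) → defects=291.

| batch | stage | defects |
| B016 | assemble | 291 |
| B016 | weld | 541 |
| B016 | cut | 670 |
| B017 | assemble | 950 |
| B017 | weld | 772 |
| B017 | cut | 679 |
| B018 | assemble | 471 |
| B018 | weld | 940 |
| B018 | cut | 446 |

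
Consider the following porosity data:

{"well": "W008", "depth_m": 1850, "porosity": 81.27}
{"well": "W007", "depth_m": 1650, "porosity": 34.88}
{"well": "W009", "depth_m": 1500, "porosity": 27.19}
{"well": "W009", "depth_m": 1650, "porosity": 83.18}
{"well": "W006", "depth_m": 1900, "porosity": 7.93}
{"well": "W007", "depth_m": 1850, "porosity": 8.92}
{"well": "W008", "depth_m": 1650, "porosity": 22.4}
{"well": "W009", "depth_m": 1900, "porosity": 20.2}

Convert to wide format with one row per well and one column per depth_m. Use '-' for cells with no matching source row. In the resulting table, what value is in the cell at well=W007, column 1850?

8.92

The long row with well=W007, depth_m=1850 has porosity=8.92.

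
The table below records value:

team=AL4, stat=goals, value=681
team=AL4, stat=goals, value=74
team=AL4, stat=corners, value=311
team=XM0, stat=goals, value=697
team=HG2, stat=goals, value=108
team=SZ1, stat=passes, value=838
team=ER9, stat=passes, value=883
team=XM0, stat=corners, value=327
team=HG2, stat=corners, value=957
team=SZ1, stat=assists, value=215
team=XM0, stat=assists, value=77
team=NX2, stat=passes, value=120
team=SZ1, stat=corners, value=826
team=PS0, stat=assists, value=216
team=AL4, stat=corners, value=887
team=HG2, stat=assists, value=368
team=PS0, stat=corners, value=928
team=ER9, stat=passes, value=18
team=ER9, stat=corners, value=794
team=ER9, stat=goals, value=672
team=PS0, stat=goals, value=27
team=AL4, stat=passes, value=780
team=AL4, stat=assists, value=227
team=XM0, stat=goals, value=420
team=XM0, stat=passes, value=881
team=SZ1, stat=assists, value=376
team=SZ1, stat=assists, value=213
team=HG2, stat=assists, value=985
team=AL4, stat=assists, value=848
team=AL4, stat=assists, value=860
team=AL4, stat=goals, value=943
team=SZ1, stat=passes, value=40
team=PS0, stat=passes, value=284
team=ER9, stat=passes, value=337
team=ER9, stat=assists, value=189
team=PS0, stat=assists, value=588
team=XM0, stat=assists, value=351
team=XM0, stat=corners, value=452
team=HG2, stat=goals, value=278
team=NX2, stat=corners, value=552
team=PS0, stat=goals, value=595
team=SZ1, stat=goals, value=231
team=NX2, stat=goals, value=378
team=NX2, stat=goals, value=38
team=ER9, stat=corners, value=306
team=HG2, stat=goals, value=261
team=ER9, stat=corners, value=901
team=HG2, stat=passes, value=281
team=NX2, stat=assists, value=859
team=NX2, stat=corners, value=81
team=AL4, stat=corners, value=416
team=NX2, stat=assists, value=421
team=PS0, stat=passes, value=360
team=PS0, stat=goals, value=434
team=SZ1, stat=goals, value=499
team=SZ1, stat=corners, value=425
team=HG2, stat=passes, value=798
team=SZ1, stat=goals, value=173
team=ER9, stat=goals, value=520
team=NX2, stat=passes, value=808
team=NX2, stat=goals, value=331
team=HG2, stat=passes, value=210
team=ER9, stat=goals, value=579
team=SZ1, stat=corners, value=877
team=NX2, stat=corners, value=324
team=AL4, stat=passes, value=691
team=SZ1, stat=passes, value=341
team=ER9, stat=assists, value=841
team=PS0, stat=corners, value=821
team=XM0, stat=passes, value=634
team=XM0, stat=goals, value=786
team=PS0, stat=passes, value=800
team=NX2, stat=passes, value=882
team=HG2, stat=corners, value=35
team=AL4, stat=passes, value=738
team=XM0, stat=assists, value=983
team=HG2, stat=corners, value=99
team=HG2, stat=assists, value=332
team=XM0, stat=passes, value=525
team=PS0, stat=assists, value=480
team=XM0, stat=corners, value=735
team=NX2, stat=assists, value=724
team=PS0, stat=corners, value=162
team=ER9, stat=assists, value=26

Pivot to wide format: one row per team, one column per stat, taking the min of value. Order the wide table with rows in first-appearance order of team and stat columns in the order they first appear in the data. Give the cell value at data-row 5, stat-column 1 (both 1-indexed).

520

With rows in first-appearance order of team, row 5 is team=ER9. stat columns in first-appearance order: goals, corners, passes, assists; column 1 is goals.
Long rows with team=ER9, stat=goals: min(672, 520, 579) = 520.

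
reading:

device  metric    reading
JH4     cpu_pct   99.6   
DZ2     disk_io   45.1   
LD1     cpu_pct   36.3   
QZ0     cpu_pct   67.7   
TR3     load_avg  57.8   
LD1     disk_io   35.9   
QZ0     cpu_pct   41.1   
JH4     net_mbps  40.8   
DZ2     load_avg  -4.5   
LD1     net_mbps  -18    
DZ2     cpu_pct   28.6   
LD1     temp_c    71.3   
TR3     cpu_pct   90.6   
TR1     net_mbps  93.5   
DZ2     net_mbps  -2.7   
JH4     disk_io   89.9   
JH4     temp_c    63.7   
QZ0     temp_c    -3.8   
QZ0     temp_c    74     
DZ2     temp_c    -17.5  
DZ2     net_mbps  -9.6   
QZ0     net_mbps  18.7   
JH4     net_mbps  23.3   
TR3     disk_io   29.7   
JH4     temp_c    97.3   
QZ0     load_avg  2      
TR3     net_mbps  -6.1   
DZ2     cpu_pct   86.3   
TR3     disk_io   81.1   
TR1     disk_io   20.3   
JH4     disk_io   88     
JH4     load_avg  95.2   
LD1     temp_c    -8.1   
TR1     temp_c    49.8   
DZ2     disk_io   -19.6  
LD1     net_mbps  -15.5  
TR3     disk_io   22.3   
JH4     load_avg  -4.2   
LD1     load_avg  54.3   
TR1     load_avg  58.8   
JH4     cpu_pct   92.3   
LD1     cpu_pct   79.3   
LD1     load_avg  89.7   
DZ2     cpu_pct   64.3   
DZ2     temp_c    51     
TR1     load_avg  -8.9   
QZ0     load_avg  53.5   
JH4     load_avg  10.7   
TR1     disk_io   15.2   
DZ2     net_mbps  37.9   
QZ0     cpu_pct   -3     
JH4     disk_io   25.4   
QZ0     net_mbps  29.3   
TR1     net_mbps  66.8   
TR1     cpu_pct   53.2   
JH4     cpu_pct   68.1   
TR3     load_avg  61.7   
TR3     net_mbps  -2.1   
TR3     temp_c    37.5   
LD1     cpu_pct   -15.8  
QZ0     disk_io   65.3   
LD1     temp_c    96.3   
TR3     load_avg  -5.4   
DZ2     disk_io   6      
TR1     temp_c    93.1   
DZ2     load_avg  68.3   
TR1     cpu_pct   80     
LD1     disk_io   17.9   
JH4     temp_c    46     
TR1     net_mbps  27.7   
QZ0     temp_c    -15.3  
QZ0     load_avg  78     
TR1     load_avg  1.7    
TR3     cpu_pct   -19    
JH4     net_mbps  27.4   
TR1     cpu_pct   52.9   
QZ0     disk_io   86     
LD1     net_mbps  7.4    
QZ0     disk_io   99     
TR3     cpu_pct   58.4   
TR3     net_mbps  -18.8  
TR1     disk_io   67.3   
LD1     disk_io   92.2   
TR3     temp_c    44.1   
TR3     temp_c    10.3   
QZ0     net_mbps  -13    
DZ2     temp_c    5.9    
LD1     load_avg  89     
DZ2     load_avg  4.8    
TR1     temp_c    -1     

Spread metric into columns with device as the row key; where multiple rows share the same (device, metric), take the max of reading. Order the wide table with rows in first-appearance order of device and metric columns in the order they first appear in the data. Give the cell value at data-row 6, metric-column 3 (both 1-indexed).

With rows in first-appearance order of device, row 6 is device=TR1. metric columns in first-appearance order: cpu_pct, disk_io, load_avg, net_mbps, temp_c; column 3 is load_avg.
Long rows with device=TR1, metric=load_avg: max(58.8, -8.9, 1.7) = 58.8.

58.8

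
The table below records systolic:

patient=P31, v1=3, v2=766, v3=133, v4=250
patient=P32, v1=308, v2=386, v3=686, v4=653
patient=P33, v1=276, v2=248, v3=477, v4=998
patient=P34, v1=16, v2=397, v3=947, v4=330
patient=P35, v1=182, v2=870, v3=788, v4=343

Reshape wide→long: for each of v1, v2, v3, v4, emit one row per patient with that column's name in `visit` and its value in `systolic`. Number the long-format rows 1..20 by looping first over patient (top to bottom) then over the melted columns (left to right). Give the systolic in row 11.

20 rows total (5 × 4). Row 11: index ⌊(11-1)/4⌋ = 2 into patient → P33; (11-1) mod 4 = 2 into the melted columns → v3.
So row 11 is (P33, v3, 477); systolic = 477.

477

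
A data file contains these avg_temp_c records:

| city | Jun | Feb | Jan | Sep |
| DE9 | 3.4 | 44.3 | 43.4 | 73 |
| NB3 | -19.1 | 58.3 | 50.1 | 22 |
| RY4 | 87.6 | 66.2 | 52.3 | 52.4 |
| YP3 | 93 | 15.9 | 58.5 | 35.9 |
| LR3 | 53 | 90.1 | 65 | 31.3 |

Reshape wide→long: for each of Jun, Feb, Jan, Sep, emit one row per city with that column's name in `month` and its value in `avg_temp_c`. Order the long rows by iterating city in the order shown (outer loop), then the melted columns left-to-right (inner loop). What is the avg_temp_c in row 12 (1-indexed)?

20 rows total (5 × 4). Row 12: index ⌊(12-1)/4⌋ = 2 into city → RY4; (12-1) mod 4 = 3 into the melted columns → Sep.
So row 12 is (RY4, Sep, 52.4); avg_temp_c = 52.4.

52.4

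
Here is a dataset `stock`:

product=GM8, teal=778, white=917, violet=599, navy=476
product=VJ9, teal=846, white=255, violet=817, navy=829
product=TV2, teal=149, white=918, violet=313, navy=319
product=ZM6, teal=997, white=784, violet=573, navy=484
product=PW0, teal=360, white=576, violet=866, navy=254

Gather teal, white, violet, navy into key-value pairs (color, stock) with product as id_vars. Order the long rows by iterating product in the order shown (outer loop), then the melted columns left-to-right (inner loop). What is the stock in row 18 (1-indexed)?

576

20 rows total (5 × 4). Row 18: index ⌊(18-1)/4⌋ = 4 into product → PW0; (18-1) mod 4 = 1 into the melted columns → white.
So row 18 is (PW0, white, 576); stock = 576.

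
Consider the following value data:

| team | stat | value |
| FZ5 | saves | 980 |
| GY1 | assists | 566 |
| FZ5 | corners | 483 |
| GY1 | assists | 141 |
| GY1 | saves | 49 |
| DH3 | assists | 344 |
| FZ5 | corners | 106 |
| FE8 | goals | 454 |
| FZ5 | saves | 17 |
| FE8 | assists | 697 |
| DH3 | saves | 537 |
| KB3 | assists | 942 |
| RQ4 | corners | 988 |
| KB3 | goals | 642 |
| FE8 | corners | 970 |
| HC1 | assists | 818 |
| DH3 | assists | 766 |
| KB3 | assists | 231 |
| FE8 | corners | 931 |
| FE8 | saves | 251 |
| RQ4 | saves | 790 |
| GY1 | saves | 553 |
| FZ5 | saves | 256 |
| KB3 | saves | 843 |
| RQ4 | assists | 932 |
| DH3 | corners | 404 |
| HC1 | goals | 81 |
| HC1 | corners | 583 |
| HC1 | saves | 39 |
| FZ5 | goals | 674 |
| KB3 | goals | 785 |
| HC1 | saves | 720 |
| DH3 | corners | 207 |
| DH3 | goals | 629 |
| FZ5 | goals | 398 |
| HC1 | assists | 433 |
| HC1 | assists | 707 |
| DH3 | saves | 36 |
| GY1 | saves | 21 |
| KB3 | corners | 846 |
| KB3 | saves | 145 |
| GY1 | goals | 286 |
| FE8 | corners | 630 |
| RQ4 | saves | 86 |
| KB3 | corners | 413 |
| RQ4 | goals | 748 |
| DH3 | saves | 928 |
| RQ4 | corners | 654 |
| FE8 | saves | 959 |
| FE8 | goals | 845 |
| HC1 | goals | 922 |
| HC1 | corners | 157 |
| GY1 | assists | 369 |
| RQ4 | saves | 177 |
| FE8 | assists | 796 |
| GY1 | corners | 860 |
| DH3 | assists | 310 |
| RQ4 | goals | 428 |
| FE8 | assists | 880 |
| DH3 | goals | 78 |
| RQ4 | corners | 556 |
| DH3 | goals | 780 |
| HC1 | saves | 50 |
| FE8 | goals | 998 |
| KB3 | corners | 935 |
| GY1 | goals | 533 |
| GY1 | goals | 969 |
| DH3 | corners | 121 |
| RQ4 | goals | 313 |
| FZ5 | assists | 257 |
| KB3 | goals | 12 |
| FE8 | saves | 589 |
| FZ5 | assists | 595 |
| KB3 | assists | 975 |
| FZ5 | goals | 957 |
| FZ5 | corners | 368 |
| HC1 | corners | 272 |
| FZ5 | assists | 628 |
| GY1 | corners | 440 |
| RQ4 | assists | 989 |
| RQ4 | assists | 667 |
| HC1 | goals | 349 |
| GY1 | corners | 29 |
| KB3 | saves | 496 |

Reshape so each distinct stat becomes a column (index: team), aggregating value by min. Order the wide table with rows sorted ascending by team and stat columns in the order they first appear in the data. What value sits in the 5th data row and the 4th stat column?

81

With rows sorted ascending by team, row 5 is team=HC1. stat columns in first-appearance order: saves, assists, corners, goals; column 4 is goals.
Long rows with team=HC1, stat=goals: min(81, 922, 349) = 81.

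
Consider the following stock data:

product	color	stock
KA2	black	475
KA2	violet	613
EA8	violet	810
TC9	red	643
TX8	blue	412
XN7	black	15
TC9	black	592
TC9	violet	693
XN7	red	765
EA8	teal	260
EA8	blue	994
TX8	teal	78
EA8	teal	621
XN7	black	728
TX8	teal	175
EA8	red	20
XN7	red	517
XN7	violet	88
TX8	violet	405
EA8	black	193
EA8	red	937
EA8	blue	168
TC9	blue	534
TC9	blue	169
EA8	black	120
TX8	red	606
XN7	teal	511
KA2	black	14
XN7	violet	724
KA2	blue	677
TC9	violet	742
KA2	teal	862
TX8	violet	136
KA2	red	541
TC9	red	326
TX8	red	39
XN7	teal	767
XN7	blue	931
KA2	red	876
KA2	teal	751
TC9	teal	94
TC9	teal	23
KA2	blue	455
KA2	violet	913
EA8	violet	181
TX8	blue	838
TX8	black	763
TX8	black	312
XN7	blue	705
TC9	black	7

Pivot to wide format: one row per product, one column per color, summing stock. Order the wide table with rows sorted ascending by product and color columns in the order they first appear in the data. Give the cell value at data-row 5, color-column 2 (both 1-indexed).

With rows sorted ascending by product, row 5 is product=XN7. color columns in first-appearance order: black, violet, red, blue, teal; column 2 is violet.
Long rows with product=XN7, color=violet: 88 + 724 = 812.

812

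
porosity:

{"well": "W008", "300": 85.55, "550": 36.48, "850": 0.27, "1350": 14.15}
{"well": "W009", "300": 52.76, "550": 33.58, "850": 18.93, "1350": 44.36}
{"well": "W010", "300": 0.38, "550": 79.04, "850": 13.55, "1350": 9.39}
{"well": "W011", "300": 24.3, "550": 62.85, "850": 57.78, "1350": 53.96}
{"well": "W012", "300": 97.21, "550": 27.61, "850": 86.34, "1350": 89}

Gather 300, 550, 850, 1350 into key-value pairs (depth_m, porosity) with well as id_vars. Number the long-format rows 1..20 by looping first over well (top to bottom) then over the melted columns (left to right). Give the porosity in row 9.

0.38

20 rows total (5 × 4). Row 9: index ⌊(9-1)/4⌋ = 2 into well → W010; (9-1) mod 4 = 0 into the melted columns → 300.
So row 9 is (W010, 300, 0.38); porosity = 0.38.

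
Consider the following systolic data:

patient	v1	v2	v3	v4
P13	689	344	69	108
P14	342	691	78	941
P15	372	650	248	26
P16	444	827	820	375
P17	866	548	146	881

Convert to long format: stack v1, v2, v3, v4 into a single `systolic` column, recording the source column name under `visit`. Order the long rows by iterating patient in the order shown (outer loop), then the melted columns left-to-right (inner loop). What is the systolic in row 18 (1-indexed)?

548

20 rows total (5 × 4). Row 18: index ⌊(18-1)/4⌋ = 4 into patient → P17; (18-1) mod 4 = 1 into the melted columns → v2.
So row 18 is (P17, v2, 548); systolic = 548.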